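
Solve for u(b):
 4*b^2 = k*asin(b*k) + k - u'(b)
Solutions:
 u(b) = C1 - 4*b^3/3 + b*k + k*Piecewise((b*asin(b*k) + sqrt(-b^2*k^2 + 1)/k, Ne(k, 0)), (0, True))


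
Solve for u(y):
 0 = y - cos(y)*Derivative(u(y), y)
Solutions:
 u(y) = C1 + Integral(y/cos(y), y)


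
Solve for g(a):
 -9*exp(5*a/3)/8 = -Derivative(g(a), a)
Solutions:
 g(a) = C1 + 27*exp(5*a/3)/40


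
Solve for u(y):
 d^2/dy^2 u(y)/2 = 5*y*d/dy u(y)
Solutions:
 u(y) = C1 + C2*erfi(sqrt(5)*y)


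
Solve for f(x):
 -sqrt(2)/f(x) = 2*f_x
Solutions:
 f(x) = -sqrt(C1 - sqrt(2)*x)
 f(x) = sqrt(C1 - sqrt(2)*x)


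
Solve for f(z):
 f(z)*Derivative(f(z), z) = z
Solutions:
 f(z) = -sqrt(C1 + z^2)
 f(z) = sqrt(C1 + z^2)


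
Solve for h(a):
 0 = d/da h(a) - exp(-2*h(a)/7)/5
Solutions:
 h(a) = 7*log(-sqrt(C1 + a)) - 7*log(35) + 7*log(70)/2
 h(a) = 7*log(C1 + a)/2 - 7*log(35) + 7*log(70)/2


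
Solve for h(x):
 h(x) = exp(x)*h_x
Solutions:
 h(x) = C1*exp(-exp(-x))


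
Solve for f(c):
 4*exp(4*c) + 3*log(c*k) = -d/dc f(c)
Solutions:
 f(c) = C1 - 3*c*log(c*k) + 3*c - exp(4*c)


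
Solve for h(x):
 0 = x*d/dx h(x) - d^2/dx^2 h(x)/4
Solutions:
 h(x) = C1 + C2*erfi(sqrt(2)*x)


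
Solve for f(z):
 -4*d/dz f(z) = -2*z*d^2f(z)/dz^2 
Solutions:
 f(z) = C1 + C2*z^3


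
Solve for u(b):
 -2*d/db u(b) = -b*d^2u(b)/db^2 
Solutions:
 u(b) = C1 + C2*b^3


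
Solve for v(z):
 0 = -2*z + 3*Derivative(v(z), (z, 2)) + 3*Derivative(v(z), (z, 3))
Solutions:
 v(z) = C1 + C2*z + C3*exp(-z) + z^3/9 - z^2/3


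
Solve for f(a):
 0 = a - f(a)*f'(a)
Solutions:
 f(a) = -sqrt(C1 + a^2)
 f(a) = sqrt(C1 + a^2)


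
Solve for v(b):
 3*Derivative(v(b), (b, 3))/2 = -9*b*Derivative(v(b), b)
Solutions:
 v(b) = C1 + Integral(C2*airyai(-6^(1/3)*b) + C3*airybi(-6^(1/3)*b), b)


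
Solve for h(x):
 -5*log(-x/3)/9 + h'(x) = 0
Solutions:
 h(x) = C1 + 5*x*log(-x)/9 + 5*x*(-log(3) - 1)/9


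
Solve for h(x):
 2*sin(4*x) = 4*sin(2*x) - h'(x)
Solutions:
 h(x) = C1 + 4*sin(x)^4


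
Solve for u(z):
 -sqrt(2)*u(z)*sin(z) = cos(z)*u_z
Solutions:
 u(z) = C1*cos(z)^(sqrt(2))


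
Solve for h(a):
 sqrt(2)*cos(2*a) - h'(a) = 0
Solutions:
 h(a) = C1 + sqrt(2)*sin(2*a)/2


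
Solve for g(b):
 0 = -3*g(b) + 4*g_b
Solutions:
 g(b) = C1*exp(3*b/4)


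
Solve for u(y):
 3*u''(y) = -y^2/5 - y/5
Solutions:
 u(y) = C1 + C2*y - y^4/180 - y^3/90


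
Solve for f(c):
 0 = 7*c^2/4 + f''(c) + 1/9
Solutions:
 f(c) = C1 + C2*c - 7*c^4/48 - c^2/18


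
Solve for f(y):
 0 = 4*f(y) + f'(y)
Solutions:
 f(y) = C1*exp(-4*y)


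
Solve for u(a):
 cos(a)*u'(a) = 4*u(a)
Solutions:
 u(a) = C1*(sin(a)^2 + 2*sin(a) + 1)/(sin(a)^2 - 2*sin(a) + 1)


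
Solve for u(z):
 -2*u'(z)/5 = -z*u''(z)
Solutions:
 u(z) = C1 + C2*z^(7/5)


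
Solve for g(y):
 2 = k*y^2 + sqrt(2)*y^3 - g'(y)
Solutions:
 g(y) = C1 + k*y^3/3 + sqrt(2)*y^4/4 - 2*y


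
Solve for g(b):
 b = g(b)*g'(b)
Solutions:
 g(b) = -sqrt(C1 + b^2)
 g(b) = sqrt(C1 + b^2)


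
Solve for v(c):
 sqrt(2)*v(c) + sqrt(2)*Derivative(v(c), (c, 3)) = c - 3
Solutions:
 v(c) = C3*exp(-c) + sqrt(2)*c/2 + (C1*sin(sqrt(3)*c/2) + C2*cos(sqrt(3)*c/2))*exp(c/2) - 3*sqrt(2)/2


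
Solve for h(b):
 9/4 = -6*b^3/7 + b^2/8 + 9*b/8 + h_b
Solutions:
 h(b) = C1 + 3*b^4/14 - b^3/24 - 9*b^2/16 + 9*b/4


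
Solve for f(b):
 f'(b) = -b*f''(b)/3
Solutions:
 f(b) = C1 + C2/b^2


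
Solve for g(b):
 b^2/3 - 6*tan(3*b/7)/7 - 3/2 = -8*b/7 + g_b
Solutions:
 g(b) = C1 + b^3/9 + 4*b^2/7 - 3*b/2 + 2*log(cos(3*b/7))


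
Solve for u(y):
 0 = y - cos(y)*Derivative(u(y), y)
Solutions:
 u(y) = C1 + Integral(y/cos(y), y)


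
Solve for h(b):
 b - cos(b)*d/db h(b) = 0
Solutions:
 h(b) = C1 + Integral(b/cos(b), b)


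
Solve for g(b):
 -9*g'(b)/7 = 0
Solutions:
 g(b) = C1


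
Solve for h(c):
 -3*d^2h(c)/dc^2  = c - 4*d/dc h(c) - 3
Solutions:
 h(c) = C1 + C2*exp(4*c/3) + c^2/8 - 9*c/16


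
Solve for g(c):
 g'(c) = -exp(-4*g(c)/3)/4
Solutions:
 g(c) = 3*log(-I*(C1 - c/3)^(1/4))
 g(c) = 3*log(I*(C1 - c/3)^(1/4))
 g(c) = 3*log(-(C1 - c/3)^(1/4))
 g(c) = 3*log(C1 - c/3)/4


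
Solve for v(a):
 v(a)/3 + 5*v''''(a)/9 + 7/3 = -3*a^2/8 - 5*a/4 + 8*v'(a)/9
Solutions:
 v(a) = C1*exp(a*(-2^(1/3)*5^(2/3)*(29 + 9*sqrt(11))^(1/3) - 10 + 5*2^(2/3)*5^(1/3)/(29 + 9*sqrt(11))^(1/3))/30)*sin(10^(1/3)*sqrt(3)*a*(5*2^(1/3)/(29 + 9*sqrt(11))^(1/3) + 5^(1/3)*(29 + 9*sqrt(11))^(1/3))/30) + C2*exp(a*(-2^(1/3)*5^(2/3)*(29 + 9*sqrt(11))^(1/3) - 10 + 5*2^(2/3)*5^(1/3)/(29 + 9*sqrt(11))^(1/3))/30)*cos(10^(1/3)*sqrt(3)*a*(5*2^(1/3)/(29 + 9*sqrt(11))^(1/3) + 5^(1/3)*(29 + 9*sqrt(11))^(1/3))/30) + C3*exp(a) + C4*exp(a*(-5 - 5*2^(2/3)*5^(1/3)/(29 + 9*sqrt(11))^(1/3) + 2^(1/3)*5^(2/3)*(29 + 9*sqrt(11))^(1/3))/15) - 9*a^2/8 - 39*a/4 - 33


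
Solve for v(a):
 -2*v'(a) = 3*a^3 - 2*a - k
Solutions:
 v(a) = C1 - 3*a^4/8 + a^2/2 + a*k/2


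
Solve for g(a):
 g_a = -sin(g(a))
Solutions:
 g(a) = -acos((-C1 - exp(2*a))/(C1 - exp(2*a))) + 2*pi
 g(a) = acos((-C1 - exp(2*a))/(C1 - exp(2*a)))


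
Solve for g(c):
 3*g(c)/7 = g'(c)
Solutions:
 g(c) = C1*exp(3*c/7)


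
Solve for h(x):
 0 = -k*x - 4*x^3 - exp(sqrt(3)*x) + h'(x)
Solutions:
 h(x) = C1 + k*x^2/2 + x^4 + sqrt(3)*exp(sqrt(3)*x)/3


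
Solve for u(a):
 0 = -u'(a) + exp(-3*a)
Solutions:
 u(a) = C1 - exp(-3*a)/3


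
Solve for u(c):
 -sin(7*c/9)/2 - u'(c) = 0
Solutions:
 u(c) = C1 + 9*cos(7*c/9)/14


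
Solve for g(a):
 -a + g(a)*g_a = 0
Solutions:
 g(a) = -sqrt(C1 + a^2)
 g(a) = sqrt(C1 + a^2)


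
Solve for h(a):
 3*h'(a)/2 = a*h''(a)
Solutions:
 h(a) = C1 + C2*a^(5/2)


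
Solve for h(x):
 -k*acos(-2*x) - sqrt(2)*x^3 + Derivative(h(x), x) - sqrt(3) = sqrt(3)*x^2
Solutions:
 h(x) = C1 + k*(x*acos(-2*x) + sqrt(1 - 4*x^2)/2) + sqrt(2)*x^4/4 + sqrt(3)*x^3/3 + sqrt(3)*x


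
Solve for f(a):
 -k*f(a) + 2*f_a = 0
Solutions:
 f(a) = C1*exp(a*k/2)


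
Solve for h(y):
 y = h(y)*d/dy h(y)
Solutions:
 h(y) = -sqrt(C1 + y^2)
 h(y) = sqrt(C1 + y^2)


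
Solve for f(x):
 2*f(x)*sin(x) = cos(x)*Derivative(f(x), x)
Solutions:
 f(x) = C1/cos(x)^2


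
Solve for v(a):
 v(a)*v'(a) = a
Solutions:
 v(a) = -sqrt(C1 + a^2)
 v(a) = sqrt(C1 + a^2)


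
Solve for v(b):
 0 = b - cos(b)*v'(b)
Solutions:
 v(b) = C1 + Integral(b/cos(b), b)


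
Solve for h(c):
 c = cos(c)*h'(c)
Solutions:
 h(c) = C1 + Integral(c/cos(c), c)


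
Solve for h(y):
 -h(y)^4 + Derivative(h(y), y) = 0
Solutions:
 h(y) = (-1/(C1 + 3*y))^(1/3)
 h(y) = (-1/(C1 + y))^(1/3)*(-3^(2/3) - 3*3^(1/6)*I)/6
 h(y) = (-1/(C1 + y))^(1/3)*(-3^(2/3) + 3*3^(1/6)*I)/6


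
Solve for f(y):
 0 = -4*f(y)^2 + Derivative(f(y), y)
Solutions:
 f(y) = -1/(C1 + 4*y)


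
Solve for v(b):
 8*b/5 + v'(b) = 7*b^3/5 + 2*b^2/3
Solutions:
 v(b) = C1 + 7*b^4/20 + 2*b^3/9 - 4*b^2/5


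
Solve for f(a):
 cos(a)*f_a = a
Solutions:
 f(a) = C1 + Integral(a/cos(a), a)


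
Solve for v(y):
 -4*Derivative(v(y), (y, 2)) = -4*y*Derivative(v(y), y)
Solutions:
 v(y) = C1 + C2*erfi(sqrt(2)*y/2)


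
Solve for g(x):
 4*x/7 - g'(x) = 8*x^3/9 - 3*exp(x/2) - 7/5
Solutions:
 g(x) = C1 - 2*x^4/9 + 2*x^2/7 + 7*x/5 + 6*exp(x/2)


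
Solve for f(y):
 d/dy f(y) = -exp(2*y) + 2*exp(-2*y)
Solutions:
 f(y) = C1 - exp(2*y)/2 - exp(-2*y)


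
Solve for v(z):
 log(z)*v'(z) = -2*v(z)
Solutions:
 v(z) = C1*exp(-2*li(z))


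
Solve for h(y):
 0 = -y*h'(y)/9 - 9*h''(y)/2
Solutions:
 h(y) = C1 + C2*erf(y/9)


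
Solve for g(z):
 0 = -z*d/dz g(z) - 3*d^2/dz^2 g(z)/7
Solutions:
 g(z) = C1 + C2*erf(sqrt(42)*z/6)


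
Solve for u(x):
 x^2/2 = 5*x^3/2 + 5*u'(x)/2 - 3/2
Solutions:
 u(x) = C1 - x^4/4 + x^3/15 + 3*x/5


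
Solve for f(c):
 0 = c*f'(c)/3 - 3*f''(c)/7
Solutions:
 f(c) = C1 + C2*erfi(sqrt(14)*c/6)


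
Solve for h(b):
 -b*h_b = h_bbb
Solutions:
 h(b) = C1 + Integral(C2*airyai(-b) + C3*airybi(-b), b)


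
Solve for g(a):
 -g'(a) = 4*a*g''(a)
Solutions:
 g(a) = C1 + C2*a^(3/4)


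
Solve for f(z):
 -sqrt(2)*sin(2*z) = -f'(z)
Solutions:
 f(z) = C1 - sqrt(2)*cos(2*z)/2


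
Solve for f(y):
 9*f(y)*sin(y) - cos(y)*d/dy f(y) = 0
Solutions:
 f(y) = C1/cos(y)^9


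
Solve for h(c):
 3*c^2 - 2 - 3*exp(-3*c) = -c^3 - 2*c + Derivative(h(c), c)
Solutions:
 h(c) = C1 + c^4/4 + c^3 + c^2 - 2*c + exp(-3*c)


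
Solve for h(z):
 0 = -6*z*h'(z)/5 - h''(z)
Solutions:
 h(z) = C1 + C2*erf(sqrt(15)*z/5)


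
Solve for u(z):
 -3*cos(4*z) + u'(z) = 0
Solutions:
 u(z) = C1 + 3*sin(4*z)/4


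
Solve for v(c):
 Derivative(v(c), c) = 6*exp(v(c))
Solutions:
 v(c) = log(-1/(C1 + 6*c))


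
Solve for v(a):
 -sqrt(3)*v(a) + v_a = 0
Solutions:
 v(a) = C1*exp(sqrt(3)*a)


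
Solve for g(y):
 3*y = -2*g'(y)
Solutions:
 g(y) = C1 - 3*y^2/4


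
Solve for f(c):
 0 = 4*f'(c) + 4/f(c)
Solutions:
 f(c) = -sqrt(C1 - 2*c)
 f(c) = sqrt(C1 - 2*c)


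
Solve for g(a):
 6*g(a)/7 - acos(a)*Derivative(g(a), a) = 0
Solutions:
 g(a) = C1*exp(6*Integral(1/acos(a), a)/7)


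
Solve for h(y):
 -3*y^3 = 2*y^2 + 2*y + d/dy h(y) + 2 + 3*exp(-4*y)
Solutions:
 h(y) = C1 - 3*y^4/4 - 2*y^3/3 - y^2 - 2*y + 3*exp(-4*y)/4


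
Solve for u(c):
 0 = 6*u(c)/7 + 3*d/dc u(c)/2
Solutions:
 u(c) = C1*exp(-4*c/7)


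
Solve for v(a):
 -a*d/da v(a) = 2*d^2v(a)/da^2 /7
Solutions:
 v(a) = C1 + C2*erf(sqrt(7)*a/2)


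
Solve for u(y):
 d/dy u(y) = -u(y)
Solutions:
 u(y) = C1*exp(-y)


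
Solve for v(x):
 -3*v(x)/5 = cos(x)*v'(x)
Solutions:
 v(x) = C1*(sin(x) - 1)^(3/10)/(sin(x) + 1)^(3/10)


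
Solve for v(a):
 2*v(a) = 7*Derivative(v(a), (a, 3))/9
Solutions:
 v(a) = C3*exp(18^(1/3)*7^(2/3)*a/7) + (C1*sin(3*2^(1/3)*3^(1/6)*7^(2/3)*a/14) + C2*cos(3*2^(1/3)*3^(1/6)*7^(2/3)*a/14))*exp(-18^(1/3)*7^(2/3)*a/14)


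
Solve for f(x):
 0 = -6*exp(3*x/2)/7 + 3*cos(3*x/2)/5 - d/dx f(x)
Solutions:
 f(x) = C1 - 4*exp(3*x/2)/7 + 2*sin(3*x/2)/5


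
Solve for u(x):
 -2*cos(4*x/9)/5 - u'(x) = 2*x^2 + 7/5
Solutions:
 u(x) = C1 - 2*x^3/3 - 7*x/5 - 9*sin(4*x/9)/10


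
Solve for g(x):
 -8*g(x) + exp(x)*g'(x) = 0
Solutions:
 g(x) = C1*exp(-8*exp(-x))


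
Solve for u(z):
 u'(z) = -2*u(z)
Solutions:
 u(z) = C1*exp(-2*z)


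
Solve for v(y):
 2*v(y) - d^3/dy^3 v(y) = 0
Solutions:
 v(y) = C3*exp(2^(1/3)*y) + (C1*sin(2^(1/3)*sqrt(3)*y/2) + C2*cos(2^(1/3)*sqrt(3)*y/2))*exp(-2^(1/3)*y/2)


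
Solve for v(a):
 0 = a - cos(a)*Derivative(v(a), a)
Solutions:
 v(a) = C1 + Integral(a/cos(a), a)


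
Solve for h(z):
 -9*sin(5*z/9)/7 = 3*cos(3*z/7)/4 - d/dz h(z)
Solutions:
 h(z) = C1 + 7*sin(3*z/7)/4 - 81*cos(5*z/9)/35


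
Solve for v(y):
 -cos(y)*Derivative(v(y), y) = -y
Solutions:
 v(y) = C1 + Integral(y/cos(y), y)


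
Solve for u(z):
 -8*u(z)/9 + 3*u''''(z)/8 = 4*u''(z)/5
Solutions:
 u(z) = C1*exp(-2*sqrt(10)*z*sqrt(6 + sqrt(111))/15) + C2*exp(2*sqrt(10)*z*sqrt(6 + sqrt(111))/15) + C3*sin(2*sqrt(10)*z*sqrt(-6 + sqrt(111))/15) + C4*cos(2*sqrt(10)*z*sqrt(-6 + sqrt(111))/15)


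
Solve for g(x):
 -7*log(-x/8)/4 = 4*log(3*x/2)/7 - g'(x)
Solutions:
 g(x) = C1 + 65*x*log(x)/28 + x*(-163*log(2) - 65 + 16*log(3) + 49*I*pi)/28


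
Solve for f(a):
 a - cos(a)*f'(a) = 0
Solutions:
 f(a) = C1 + Integral(a/cos(a), a)


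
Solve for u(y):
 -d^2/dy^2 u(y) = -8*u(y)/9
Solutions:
 u(y) = C1*exp(-2*sqrt(2)*y/3) + C2*exp(2*sqrt(2)*y/3)


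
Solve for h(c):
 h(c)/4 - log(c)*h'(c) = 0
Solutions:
 h(c) = C1*exp(li(c)/4)


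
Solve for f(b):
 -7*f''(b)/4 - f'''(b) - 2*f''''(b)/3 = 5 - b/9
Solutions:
 f(b) = C1 + C2*b + 2*b^3/189 - 638*b^2/441 + (C3*sin(sqrt(33)*b/4) + C4*cos(sqrt(33)*b/4))*exp(-3*b/4)


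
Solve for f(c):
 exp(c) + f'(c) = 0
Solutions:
 f(c) = C1 - exp(c)


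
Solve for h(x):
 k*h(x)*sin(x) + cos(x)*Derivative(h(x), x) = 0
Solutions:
 h(x) = C1*exp(k*log(cos(x)))


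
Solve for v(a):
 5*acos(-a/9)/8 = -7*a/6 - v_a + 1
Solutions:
 v(a) = C1 - 7*a^2/12 - 5*a*acos(-a/9)/8 + a - 5*sqrt(81 - a^2)/8


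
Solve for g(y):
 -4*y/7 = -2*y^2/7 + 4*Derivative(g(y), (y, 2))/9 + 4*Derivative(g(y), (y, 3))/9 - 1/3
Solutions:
 g(y) = C1 + C2*y + C3*exp(-y) + 3*y^4/56 - 3*y^3/7 + 93*y^2/56


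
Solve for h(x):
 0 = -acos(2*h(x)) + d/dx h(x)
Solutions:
 Integral(1/acos(2*_y), (_y, h(x))) = C1 + x


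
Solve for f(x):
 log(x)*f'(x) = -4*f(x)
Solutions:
 f(x) = C1*exp(-4*li(x))


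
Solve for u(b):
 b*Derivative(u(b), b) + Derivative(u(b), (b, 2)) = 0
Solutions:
 u(b) = C1 + C2*erf(sqrt(2)*b/2)


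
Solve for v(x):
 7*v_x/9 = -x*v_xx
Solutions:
 v(x) = C1 + C2*x^(2/9)


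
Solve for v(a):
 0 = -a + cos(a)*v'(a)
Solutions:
 v(a) = C1 + Integral(a/cos(a), a)


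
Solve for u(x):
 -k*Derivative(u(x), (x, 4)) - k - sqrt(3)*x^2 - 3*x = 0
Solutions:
 u(x) = C1 + C2*x + C3*x^2 + C4*x^3 - x^4/24 - sqrt(3)*x^6/(360*k) - x^5/(40*k)


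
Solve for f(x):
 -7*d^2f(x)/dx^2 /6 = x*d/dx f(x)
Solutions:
 f(x) = C1 + C2*erf(sqrt(21)*x/7)


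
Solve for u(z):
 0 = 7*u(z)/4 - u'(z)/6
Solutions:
 u(z) = C1*exp(21*z/2)


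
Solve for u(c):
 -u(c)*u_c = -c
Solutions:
 u(c) = -sqrt(C1 + c^2)
 u(c) = sqrt(C1 + c^2)


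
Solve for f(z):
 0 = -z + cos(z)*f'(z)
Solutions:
 f(z) = C1 + Integral(z/cos(z), z)


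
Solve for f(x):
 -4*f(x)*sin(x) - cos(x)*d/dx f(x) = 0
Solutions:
 f(x) = C1*cos(x)^4


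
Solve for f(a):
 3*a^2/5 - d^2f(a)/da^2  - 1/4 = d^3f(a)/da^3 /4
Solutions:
 f(a) = C1 + C2*a + C3*exp(-4*a) + a^4/20 - a^3/20 - 7*a^2/80


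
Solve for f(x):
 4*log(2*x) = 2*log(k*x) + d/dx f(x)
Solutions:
 f(x) = C1 + 2*x*(-log(k) - 1 + 2*log(2)) + 2*x*log(x)


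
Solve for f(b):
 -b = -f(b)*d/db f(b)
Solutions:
 f(b) = -sqrt(C1 + b^2)
 f(b) = sqrt(C1 + b^2)


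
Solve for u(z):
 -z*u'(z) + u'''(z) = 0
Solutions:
 u(z) = C1 + Integral(C2*airyai(z) + C3*airybi(z), z)


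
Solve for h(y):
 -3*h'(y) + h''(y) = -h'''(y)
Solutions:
 h(y) = C1 + C2*exp(y*(-1 + sqrt(13))/2) + C3*exp(-y*(1 + sqrt(13))/2)


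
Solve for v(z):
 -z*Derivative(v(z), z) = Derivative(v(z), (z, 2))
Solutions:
 v(z) = C1 + C2*erf(sqrt(2)*z/2)


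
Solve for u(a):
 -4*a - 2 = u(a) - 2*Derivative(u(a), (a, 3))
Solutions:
 u(a) = C3*exp(2^(2/3)*a/2) - 4*a + (C1*sin(2^(2/3)*sqrt(3)*a/4) + C2*cos(2^(2/3)*sqrt(3)*a/4))*exp(-2^(2/3)*a/4) - 2


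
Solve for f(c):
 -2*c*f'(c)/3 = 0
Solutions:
 f(c) = C1


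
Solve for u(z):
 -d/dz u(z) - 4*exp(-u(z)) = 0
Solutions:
 u(z) = log(C1 - 4*z)


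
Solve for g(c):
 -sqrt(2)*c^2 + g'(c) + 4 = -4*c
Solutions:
 g(c) = C1 + sqrt(2)*c^3/3 - 2*c^2 - 4*c


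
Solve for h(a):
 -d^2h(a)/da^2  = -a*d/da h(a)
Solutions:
 h(a) = C1 + C2*erfi(sqrt(2)*a/2)


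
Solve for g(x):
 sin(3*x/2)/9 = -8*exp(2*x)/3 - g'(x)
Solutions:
 g(x) = C1 - 4*exp(2*x)/3 + 2*cos(3*x/2)/27


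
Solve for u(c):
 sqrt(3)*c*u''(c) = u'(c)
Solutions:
 u(c) = C1 + C2*c^(sqrt(3)/3 + 1)


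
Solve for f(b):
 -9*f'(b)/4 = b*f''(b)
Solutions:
 f(b) = C1 + C2/b^(5/4)


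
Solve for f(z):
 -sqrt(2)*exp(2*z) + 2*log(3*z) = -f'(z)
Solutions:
 f(z) = C1 - 2*z*log(z) + 2*z*(1 - log(3)) + sqrt(2)*exp(2*z)/2


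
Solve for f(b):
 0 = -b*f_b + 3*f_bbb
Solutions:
 f(b) = C1 + Integral(C2*airyai(3^(2/3)*b/3) + C3*airybi(3^(2/3)*b/3), b)


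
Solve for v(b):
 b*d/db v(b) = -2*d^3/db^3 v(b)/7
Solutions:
 v(b) = C1 + Integral(C2*airyai(-2^(2/3)*7^(1/3)*b/2) + C3*airybi(-2^(2/3)*7^(1/3)*b/2), b)


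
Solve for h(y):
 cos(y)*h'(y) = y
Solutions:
 h(y) = C1 + Integral(y/cos(y), y)


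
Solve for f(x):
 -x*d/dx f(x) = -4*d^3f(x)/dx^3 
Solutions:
 f(x) = C1 + Integral(C2*airyai(2^(1/3)*x/2) + C3*airybi(2^(1/3)*x/2), x)


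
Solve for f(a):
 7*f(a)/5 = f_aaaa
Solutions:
 f(a) = C1*exp(-5^(3/4)*7^(1/4)*a/5) + C2*exp(5^(3/4)*7^(1/4)*a/5) + C3*sin(5^(3/4)*7^(1/4)*a/5) + C4*cos(5^(3/4)*7^(1/4)*a/5)


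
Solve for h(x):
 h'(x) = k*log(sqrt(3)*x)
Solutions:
 h(x) = C1 + k*x*log(x) - k*x + k*x*log(3)/2


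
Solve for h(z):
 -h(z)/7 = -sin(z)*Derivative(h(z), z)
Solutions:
 h(z) = C1*(cos(z) - 1)^(1/14)/(cos(z) + 1)^(1/14)


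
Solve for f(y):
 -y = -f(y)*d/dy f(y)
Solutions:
 f(y) = -sqrt(C1 + y^2)
 f(y) = sqrt(C1 + y^2)


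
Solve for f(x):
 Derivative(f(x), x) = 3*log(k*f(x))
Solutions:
 li(k*f(x))/k = C1 + 3*x


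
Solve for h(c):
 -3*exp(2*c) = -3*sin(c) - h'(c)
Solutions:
 h(c) = C1 + 3*exp(2*c)/2 + 3*cos(c)


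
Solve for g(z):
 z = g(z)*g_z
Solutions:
 g(z) = -sqrt(C1 + z^2)
 g(z) = sqrt(C1 + z^2)


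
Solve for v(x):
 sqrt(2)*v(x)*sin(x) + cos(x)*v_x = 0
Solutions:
 v(x) = C1*cos(x)^(sqrt(2))


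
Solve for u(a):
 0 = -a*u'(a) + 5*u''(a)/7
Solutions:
 u(a) = C1 + C2*erfi(sqrt(70)*a/10)


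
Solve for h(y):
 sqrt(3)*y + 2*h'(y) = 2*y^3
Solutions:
 h(y) = C1 + y^4/4 - sqrt(3)*y^2/4


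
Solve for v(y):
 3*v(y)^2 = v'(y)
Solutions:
 v(y) = -1/(C1 + 3*y)


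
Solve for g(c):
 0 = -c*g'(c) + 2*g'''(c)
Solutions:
 g(c) = C1 + Integral(C2*airyai(2^(2/3)*c/2) + C3*airybi(2^(2/3)*c/2), c)


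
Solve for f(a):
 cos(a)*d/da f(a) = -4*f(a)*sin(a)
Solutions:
 f(a) = C1*cos(a)^4


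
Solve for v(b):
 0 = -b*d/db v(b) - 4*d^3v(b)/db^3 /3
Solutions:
 v(b) = C1 + Integral(C2*airyai(-6^(1/3)*b/2) + C3*airybi(-6^(1/3)*b/2), b)


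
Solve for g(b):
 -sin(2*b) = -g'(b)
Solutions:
 g(b) = C1 - cos(2*b)/2


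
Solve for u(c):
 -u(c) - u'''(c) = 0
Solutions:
 u(c) = C3*exp(-c) + (C1*sin(sqrt(3)*c/2) + C2*cos(sqrt(3)*c/2))*exp(c/2)


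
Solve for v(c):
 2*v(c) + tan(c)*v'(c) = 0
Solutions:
 v(c) = C1/sin(c)^2


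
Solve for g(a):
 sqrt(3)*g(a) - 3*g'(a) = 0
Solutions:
 g(a) = C1*exp(sqrt(3)*a/3)


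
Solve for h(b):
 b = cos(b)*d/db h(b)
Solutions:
 h(b) = C1 + Integral(b/cos(b), b)


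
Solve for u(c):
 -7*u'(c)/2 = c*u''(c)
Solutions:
 u(c) = C1 + C2/c^(5/2)


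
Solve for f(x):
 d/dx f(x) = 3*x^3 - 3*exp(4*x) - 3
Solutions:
 f(x) = C1 + 3*x^4/4 - 3*x - 3*exp(4*x)/4


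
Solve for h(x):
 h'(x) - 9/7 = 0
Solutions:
 h(x) = C1 + 9*x/7


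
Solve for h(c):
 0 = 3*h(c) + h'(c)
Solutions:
 h(c) = C1*exp(-3*c)


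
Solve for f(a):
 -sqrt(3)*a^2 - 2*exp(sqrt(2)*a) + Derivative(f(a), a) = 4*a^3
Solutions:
 f(a) = C1 + a^4 + sqrt(3)*a^3/3 + sqrt(2)*exp(sqrt(2)*a)


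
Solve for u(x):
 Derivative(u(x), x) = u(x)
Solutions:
 u(x) = C1*exp(x)


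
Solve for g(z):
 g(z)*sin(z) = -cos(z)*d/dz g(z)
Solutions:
 g(z) = C1*cos(z)


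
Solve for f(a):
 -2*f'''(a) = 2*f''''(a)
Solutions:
 f(a) = C1 + C2*a + C3*a^2 + C4*exp(-a)


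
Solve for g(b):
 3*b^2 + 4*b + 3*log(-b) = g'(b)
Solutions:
 g(b) = C1 + b^3 + 2*b^2 + 3*b*log(-b) - 3*b


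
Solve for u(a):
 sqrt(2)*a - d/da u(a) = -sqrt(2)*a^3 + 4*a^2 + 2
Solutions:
 u(a) = C1 + sqrt(2)*a^4/4 - 4*a^3/3 + sqrt(2)*a^2/2 - 2*a


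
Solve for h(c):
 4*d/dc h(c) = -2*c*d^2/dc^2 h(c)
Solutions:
 h(c) = C1 + C2/c


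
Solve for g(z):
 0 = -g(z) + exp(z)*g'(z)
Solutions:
 g(z) = C1*exp(-exp(-z))


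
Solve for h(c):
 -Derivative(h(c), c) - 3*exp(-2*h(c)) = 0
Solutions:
 h(c) = log(-sqrt(C1 - 6*c))
 h(c) = log(C1 - 6*c)/2


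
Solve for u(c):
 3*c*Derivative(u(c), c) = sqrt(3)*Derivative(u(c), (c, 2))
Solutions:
 u(c) = C1 + C2*erfi(sqrt(2)*3^(1/4)*c/2)


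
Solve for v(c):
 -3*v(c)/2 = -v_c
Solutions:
 v(c) = C1*exp(3*c/2)


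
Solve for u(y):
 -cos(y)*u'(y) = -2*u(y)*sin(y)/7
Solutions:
 u(y) = C1/cos(y)^(2/7)


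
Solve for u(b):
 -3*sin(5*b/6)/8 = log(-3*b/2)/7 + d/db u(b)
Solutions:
 u(b) = C1 - b*log(-b)/7 - b*log(3)/7 + b*log(2)/7 + b/7 + 9*cos(5*b/6)/20


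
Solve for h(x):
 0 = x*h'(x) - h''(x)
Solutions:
 h(x) = C1 + C2*erfi(sqrt(2)*x/2)


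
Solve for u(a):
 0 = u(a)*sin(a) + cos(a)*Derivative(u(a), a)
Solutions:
 u(a) = C1*cos(a)


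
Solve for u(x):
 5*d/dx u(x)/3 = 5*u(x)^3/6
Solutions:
 u(x) = -sqrt(-1/(C1 + x))
 u(x) = sqrt(-1/(C1 + x))


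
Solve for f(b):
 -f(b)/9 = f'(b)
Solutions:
 f(b) = C1*exp(-b/9)


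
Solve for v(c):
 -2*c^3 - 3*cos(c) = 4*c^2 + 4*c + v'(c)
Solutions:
 v(c) = C1 - c^4/2 - 4*c^3/3 - 2*c^2 - 3*sin(c)


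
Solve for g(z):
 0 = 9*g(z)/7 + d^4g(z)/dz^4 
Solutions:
 g(z) = (C1*sin(sqrt(6)*7^(3/4)*z/14) + C2*cos(sqrt(6)*7^(3/4)*z/14))*exp(-sqrt(6)*7^(3/4)*z/14) + (C3*sin(sqrt(6)*7^(3/4)*z/14) + C4*cos(sqrt(6)*7^(3/4)*z/14))*exp(sqrt(6)*7^(3/4)*z/14)


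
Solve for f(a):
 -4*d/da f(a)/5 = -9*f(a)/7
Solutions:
 f(a) = C1*exp(45*a/28)


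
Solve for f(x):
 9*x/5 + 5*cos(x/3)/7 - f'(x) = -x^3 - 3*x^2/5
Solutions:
 f(x) = C1 + x^4/4 + x^3/5 + 9*x^2/10 + 15*sin(x/3)/7


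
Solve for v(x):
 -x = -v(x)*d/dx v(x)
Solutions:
 v(x) = -sqrt(C1 + x^2)
 v(x) = sqrt(C1 + x^2)


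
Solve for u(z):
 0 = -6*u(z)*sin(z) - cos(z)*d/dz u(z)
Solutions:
 u(z) = C1*cos(z)^6


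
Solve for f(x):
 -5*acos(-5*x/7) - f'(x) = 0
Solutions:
 f(x) = C1 - 5*x*acos(-5*x/7) - sqrt(49 - 25*x^2)


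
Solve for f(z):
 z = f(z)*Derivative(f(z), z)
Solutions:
 f(z) = -sqrt(C1 + z^2)
 f(z) = sqrt(C1 + z^2)


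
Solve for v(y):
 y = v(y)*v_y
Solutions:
 v(y) = -sqrt(C1 + y^2)
 v(y) = sqrt(C1 + y^2)


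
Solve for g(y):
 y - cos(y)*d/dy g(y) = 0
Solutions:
 g(y) = C1 + Integral(y/cos(y), y)


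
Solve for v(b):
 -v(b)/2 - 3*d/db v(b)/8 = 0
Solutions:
 v(b) = C1*exp(-4*b/3)


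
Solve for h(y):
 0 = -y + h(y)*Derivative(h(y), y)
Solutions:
 h(y) = -sqrt(C1 + y^2)
 h(y) = sqrt(C1 + y^2)


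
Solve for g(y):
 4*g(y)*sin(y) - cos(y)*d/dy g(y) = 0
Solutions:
 g(y) = C1/cos(y)^4


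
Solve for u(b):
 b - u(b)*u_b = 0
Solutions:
 u(b) = -sqrt(C1 + b^2)
 u(b) = sqrt(C1 + b^2)


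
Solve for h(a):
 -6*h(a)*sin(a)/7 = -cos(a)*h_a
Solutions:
 h(a) = C1/cos(a)^(6/7)


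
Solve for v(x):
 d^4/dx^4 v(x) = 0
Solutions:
 v(x) = C1 + C2*x + C3*x^2 + C4*x^3


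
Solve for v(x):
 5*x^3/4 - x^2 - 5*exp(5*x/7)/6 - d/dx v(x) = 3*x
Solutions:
 v(x) = C1 + 5*x^4/16 - x^3/3 - 3*x^2/2 - 7*exp(5*x/7)/6


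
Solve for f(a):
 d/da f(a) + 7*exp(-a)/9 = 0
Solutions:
 f(a) = C1 + 7*exp(-a)/9


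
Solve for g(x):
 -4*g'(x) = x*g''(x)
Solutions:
 g(x) = C1 + C2/x^3


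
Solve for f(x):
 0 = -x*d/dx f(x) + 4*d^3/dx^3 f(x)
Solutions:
 f(x) = C1 + Integral(C2*airyai(2^(1/3)*x/2) + C3*airybi(2^(1/3)*x/2), x)


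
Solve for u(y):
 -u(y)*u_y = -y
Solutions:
 u(y) = -sqrt(C1 + y^2)
 u(y) = sqrt(C1 + y^2)


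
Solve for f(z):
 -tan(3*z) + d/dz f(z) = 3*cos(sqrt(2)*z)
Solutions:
 f(z) = C1 - log(cos(3*z))/3 + 3*sqrt(2)*sin(sqrt(2)*z)/2


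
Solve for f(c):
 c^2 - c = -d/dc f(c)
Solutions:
 f(c) = C1 - c^3/3 + c^2/2


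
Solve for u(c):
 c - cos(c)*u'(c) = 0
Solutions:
 u(c) = C1 + Integral(c/cos(c), c)


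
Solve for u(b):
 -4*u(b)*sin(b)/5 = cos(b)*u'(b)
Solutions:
 u(b) = C1*cos(b)^(4/5)


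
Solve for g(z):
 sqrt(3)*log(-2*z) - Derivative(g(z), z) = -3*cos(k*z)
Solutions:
 g(z) = C1 + sqrt(3)*z*(log(-z) - 1) + sqrt(3)*z*log(2) + 3*Piecewise((sin(k*z)/k, Ne(k, 0)), (z, True))


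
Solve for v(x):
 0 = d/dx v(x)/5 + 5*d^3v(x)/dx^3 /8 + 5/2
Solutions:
 v(x) = C1 + C2*sin(2*sqrt(2)*x/5) + C3*cos(2*sqrt(2)*x/5) - 25*x/2


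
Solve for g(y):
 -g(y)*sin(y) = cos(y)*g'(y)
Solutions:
 g(y) = C1*cos(y)


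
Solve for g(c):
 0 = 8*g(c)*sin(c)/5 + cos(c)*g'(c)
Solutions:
 g(c) = C1*cos(c)^(8/5)


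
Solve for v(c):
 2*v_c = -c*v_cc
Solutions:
 v(c) = C1 + C2/c


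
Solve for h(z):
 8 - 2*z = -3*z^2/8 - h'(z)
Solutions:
 h(z) = C1 - z^3/8 + z^2 - 8*z


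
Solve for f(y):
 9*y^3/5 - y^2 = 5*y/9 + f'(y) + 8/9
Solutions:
 f(y) = C1 + 9*y^4/20 - y^3/3 - 5*y^2/18 - 8*y/9


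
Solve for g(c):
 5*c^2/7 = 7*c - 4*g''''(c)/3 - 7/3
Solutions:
 g(c) = C1 + C2*c + C3*c^2 + C4*c^3 - c^6/672 + 7*c^5/160 - 7*c^4/96


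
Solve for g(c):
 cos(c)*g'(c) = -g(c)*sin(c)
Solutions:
 g(c) = C1*cos(c)


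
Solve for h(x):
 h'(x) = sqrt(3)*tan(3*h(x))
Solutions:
 h(x) = -asin(C1*exp(3*sqrt(3)*x))/3 + pi/3
 h(x) = asin(C1*exp(3*sqrt(3)*x))/3


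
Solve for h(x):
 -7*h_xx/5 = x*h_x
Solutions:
 h(x) = C1 + C2*erf(sqrt(70)*x/14)


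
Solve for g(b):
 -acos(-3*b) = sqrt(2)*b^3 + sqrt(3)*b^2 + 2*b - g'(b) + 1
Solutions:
 g(b) = C1 + sqrt(2)*b^4/4 + sqrt(3)*b^3/3 + b^2 + b*acos(-3*b) + b + sqrt(1 - 9*b^2)/3


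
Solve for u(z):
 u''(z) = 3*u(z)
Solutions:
 u(z) = C1*exp(-sqrt(3)*z) + C2*exp(sqrt(3)*z)


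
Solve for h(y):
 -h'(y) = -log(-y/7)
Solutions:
 h(y) = C1 + y*log(-y) + y*(-log(7) - 1)


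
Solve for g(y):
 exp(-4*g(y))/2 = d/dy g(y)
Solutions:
 g(y) = log(-I*(C1 + 2*y)^(1/4))
 g(y) = log(I*(C1 + 2*y)^(1/4))
 g(y) = log(-(C1 + 2*y)^(1/4))
 g(y) = log(C1 + 2*y)/4


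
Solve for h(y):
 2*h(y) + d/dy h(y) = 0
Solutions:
 h(y) = C1*exp(-2*y)


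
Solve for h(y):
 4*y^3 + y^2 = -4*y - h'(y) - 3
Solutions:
 h(y) = C1 - y^4 - y^3/3 - 2*y^2 - 3*y


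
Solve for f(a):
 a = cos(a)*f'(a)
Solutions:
 f(a) = C1 + Integral(a/cos(a), a)


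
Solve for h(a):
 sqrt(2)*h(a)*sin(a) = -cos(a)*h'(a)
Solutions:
 h(a) = C1*cos(a)^(sqrt(2))


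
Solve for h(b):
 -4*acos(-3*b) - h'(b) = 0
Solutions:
 h(b) = C1 - 4*b*acos(-3*b) - 4*sqrt(1 - 9*b^2)/3


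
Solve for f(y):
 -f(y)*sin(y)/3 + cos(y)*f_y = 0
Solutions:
 f(y) = C1/cos(y)^(1/3)


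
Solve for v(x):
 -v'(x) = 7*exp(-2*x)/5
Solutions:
 v(x) = C1 + 7*exp(-2*x)/10


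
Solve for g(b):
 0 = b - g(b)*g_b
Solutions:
 g(b) = -sqrt(C1 + b^2)
 g(b) = sqrt(C1 + b^2)


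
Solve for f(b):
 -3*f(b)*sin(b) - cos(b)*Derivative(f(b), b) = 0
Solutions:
 f(b) = C1*cos(b)^3


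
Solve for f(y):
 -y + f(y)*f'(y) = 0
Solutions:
 f(y) = -sqrt(C1 + y^2)
 f(y) = sqrt(C1 + y^2)


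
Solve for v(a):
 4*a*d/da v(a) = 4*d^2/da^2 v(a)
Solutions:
 v(a) = C1 + C2*erfi(sqrt(2)*a/2)


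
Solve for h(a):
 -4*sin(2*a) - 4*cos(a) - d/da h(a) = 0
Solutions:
 h(a) = C1 - 4*sin(a) + 2*cos(2*a)


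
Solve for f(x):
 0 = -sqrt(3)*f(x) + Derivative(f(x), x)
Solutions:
 f(x) = C1*exp(sqrt(3)*x)


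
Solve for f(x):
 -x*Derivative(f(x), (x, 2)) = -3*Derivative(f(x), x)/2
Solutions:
 f(x) = C1 + C2*x^(5/2)


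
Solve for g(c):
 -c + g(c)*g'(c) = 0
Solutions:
 g(c) = -sqrt(C1 + c^2)
 g(c) = sqrt(C1 + c^2)


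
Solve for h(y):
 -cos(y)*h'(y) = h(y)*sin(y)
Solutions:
 h(y) = C1*cos(y)


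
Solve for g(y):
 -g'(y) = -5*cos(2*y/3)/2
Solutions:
 g(y) = C1 + 15*sin(2*y/3)/4


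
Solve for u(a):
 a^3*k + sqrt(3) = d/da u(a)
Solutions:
 u(a) = C1 + a^4*k/4 + sqrt(3)*a


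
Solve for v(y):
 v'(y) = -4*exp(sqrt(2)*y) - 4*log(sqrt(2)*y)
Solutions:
 v(y) = C1 - 4*y*log(y) + 2*y*(2 - log(2)) - 2*sqrt(2)*exp(sqrt(2)*y)


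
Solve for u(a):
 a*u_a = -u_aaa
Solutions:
 u(a) = C1 + Integral(C2*airyai(-a) + C3*airybi(-a), a)


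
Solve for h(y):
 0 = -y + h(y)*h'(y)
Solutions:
 h(y) = -sqrt(C1 + y^2)
 h(y) = sqrt(C1 + y^2)


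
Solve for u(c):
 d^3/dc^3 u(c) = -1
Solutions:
 u(c) = C1 + C2*c + C3*c^2 - c^3/6


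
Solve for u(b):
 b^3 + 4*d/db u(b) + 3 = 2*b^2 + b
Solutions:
 u(b) = C1 - b^4/16 + b^3/6 + b^2/8 - 3*b/4


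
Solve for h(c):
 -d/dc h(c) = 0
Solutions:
 h(c) = C1


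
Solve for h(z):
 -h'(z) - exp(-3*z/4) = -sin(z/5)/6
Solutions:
 h(z) = C1 - 5*cos(z/5)/6 + 4*exp(-3*z/4)/3


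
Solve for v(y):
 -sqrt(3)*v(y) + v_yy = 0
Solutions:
 v(y) = C1*exp(-3^(1/4)*y) + C2*exp(3^(1/4)*y)


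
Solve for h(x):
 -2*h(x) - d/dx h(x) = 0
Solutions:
 h(x) = C1*exp(-2*x)


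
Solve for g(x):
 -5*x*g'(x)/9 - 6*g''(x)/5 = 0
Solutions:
 g(x) = C1 + C2*erf(5*sqrt(3)*x/18)


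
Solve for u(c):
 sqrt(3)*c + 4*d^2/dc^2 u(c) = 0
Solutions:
 u(c) = C1 + C2*c - sqrt(3)*c^3/24


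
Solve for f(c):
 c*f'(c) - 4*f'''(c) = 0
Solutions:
 f(c) = C1 + Integral(C2*airyai(2^(1/3)*c/2) + C3*airybi(2^(1/3)*c/2), c)


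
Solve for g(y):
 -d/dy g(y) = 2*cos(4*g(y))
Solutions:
 g(y) = -asin((C1 + exp(16*y))/(C1 - exp(16*y)))/4 + pi/4
 g(y) = asin((C1 + exp(16*y))/(C1 - exp(16*y)))/4


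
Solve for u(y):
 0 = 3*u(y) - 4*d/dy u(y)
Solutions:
 u(y) = C1*exp(3*y/4)


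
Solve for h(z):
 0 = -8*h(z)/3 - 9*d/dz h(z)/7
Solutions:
 h(z) = C1*exp(-56*z/27)


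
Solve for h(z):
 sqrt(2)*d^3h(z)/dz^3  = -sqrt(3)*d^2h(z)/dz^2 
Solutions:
 h(z) = C1 + C2*z + C3*exp(-sqrt(6)*z/2)


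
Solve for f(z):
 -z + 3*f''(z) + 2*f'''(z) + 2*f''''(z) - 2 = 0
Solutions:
 f(z) = C1 + C2*z + z^3/18 + 2*z^2/9 + (C3*sin(sqrt(5)*z/2) + C4*cos(sqrt(5)*z/2))*exp(-z/2)


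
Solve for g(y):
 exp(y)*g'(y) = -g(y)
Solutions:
 g(y) = C1*exp(exp(-y))


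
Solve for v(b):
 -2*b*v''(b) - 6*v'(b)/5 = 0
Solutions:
 v(b) = C1 + C2*b^(2/5)


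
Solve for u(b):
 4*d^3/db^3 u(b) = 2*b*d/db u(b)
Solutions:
 u(b) = C1 + Integral(C2*airyai(2^(2/3)*b/2) + C3*airybi(2^(2/3)*b/2), b)


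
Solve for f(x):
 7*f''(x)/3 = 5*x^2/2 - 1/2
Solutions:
 f(x) = C1 + C2*x + 5*x^4/56 - 3*x^2/28


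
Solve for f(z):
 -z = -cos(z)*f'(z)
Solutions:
 f(z) = C1 + Integral(z/cos(z), z)


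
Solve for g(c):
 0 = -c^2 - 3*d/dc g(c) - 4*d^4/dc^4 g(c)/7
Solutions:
 g(c) = C1 + C4*exp(-42^(1/3)*c/2) - c^3/9 + (C2*sin(14^(1/3)*3^(5/6)*c/4) + C3*cos(14^(1/3)*3^(5/6)*c/4))*exp(42^(1/3)*c/4)


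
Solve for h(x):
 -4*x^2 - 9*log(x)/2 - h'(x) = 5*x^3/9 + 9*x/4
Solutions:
 h(x) = C1 - 5*x^4/36 - 4*x^3/3 - 9*x^2/8 - 9*x*log(x)/2 + 9*x/2


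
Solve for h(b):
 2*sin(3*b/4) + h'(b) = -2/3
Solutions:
 h(b) = C1 - 2*b/3 + 8*cos(3*b/4)/3


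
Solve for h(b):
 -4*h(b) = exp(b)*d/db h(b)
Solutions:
 h(b) = C1*exp(4*exp(-b))


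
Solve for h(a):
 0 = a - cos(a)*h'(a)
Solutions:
 h(a) = C1 + Integral(a/cos(a), a)


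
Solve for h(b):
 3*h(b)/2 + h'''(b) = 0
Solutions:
 h(b) = C3*exp(-2^(2/3)*3^(1/3)*b/2) + (C1*sin(2^(2/3)*3^(5/6)*b/4) + C2*cos(2^(2/3)*3^(5/6)*b/4))*exp(2^(2/3)*3^(1/3)*b/4)


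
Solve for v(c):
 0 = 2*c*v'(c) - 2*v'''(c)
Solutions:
 v(c) = C1 + Integral(C2*airyai(c) + C3*airybi(c), c)


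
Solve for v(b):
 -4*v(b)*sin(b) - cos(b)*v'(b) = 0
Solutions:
 v(b) = C1*cos(b)^4


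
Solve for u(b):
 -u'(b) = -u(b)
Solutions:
 u(b) = C1*exp(b)


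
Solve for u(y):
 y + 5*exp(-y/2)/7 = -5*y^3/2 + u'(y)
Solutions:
 u(y) = C1 + 5*y^4/8 + y^2/2 - 10*exp(-y/2)/7


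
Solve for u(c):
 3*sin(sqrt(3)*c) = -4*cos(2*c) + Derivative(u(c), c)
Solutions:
 u(c) = C1 + 2*sin(2*c) - sqrt(3)*cos(sqrt(3)*c)


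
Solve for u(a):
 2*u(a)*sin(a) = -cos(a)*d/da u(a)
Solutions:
 u(a) = C1*cos(a)^2


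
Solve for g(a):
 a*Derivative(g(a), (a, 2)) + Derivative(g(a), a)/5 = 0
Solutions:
 g(a) = C1 + C2*a^(4/5)


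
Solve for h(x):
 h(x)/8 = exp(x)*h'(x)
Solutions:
 h(x) = C1*exp(-exp(-x)/8)


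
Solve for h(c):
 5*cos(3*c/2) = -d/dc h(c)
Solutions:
 h(c) = C1 - 10*sin(3*c/2)/3


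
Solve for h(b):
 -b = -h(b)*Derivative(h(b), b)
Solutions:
 h(b) = -sqrt(C1 + b^2)
 h(b) = sqrt(C1 + b^2)


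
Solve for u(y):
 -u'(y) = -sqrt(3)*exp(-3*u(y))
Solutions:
 u(y) = log(C1 + 3*sqrt(3)*y)/3
 u(y) = log((-3^(1/3) - 3^(5/6)*I)*(C1 + sqrt(3)*y)^(1/3)/2)
 u(y) = log((-3^(1/3) + 3^(5/6)*I)*(C1 + sqrt(3)*y)^(1/3)/2)


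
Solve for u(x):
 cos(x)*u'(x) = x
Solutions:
 u(x) = C1 + Integral(x/cos(x), x)


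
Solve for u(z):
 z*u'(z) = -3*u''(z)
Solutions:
 u(z) = C1 + C2*erf(sqrt(6)*z/6)


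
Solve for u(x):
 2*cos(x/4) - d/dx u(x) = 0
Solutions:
 u(x) = C1 + 8*sin(x/4)


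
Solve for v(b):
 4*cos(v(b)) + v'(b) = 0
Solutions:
 v(b) = pi - asin((C1 + exp(8*b))/(C1 - exp(8*b)))
 v(b) = asin((C1 + exp(8*b))/(C1 - exp(8*b)))


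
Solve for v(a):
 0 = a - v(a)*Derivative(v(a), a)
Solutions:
 v(a) = -sqrt(C1 + a^2)
 v(a) = sqrt(C1 + a^2)


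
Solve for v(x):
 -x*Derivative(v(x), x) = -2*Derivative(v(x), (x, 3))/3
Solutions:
 v(x) = C1 + Integral(C2*airyai(2^(2/3)*3^(1/3)*x/2) + C3*airybi(2^(2/3)*3^(1/3)*x/2), x)


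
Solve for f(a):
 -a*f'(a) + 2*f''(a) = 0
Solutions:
 f(a) = C1 + C2*erfi(a/2)


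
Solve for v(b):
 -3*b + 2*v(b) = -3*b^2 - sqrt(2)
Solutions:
 v(b) = -3*b^2/2 + 3*b/2 - sqrt(2)/2


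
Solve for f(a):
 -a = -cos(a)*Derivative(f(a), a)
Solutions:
 f(a) = C1 + Integral(a/cos(a), a)


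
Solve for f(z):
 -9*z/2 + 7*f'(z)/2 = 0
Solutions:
 f(z) = C1 + 9*z^2/14


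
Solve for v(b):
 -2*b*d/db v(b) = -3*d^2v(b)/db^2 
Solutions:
 v(b) = C1 + C2*erfi(sqrt(3)*b/3)


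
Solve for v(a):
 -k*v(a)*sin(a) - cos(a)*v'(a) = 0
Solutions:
 v(a) = C1*exp(k*log(cos(a)))


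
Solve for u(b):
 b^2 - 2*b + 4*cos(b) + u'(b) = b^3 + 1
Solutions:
 u(b) = C1 + b^4/4 - b^3/3 + b^2 + b - 4*sin(b)


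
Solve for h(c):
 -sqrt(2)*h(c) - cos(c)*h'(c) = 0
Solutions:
 h(c) = C1*(sin(c) - 1)^(sqrt(2)/2)/(sin(c) + 1)^(sqrt(2)/2)


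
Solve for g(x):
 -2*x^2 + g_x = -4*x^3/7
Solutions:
 g(x) = C1 - x^4/7 + 2*x^3/3


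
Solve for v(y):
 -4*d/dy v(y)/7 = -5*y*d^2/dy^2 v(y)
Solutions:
 v(y) = C1 + C2*y^(39/35)


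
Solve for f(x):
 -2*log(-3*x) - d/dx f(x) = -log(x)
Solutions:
 f(x) = C1 - x*log(x) + x*(-2*log(3) + 1 - 2*I*pi)


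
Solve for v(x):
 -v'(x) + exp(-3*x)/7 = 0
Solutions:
 v(x) = C1 - exp(-3*x)/21


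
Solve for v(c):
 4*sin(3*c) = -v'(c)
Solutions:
 v(c) = C1 + 4*cos(3*c)/3


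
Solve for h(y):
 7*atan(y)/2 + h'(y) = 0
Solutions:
 h(y) = C1 - 7*y*atan(y)/2 + 7*log(y^2 + 1)/4


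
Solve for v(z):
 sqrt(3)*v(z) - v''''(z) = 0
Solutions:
 v(z) = C1*exp(-3^(1/8)*z) + C2*exp(3^(1/8)*z) + C3*sin(3^(1/8)*z) + C4*cos(3^(1/8)*z)


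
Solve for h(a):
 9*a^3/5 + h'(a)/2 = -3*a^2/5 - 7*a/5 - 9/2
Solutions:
 h(a) = C1 - 9*a^4/10 - 2*a^3/5 - 7*a^2/5 - 9*a


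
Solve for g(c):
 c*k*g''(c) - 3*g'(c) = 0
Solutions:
 g(c) = C1 + c^(((re(k) + 3)*re(k) + im(k)^2)/(re(k)^2 + im(k)^2))*(C2*sin(3*log(c)*Abs(im(k))/(re(k)^2 + im(k)^2)) + C3*cos(3*log(c)*im(k)/(re(k)^2 + im(k)^2)))


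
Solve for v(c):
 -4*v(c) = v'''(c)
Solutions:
 v(c) = C3*exp(-2^(2/3)*c) + (C1*sin(2^(2/3)*sqrt(3)*c/2) + C2*cos(2^(2/3)*sqrt(3)*c/2))*exp(2^(2/3)*c/2)


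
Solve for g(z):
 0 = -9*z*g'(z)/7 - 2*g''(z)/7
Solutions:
 g(z) = C1 + C2*erf(3*z/2)


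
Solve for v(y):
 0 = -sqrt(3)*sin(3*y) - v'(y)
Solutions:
 v(y) = C1 + sqrt(3)*cos(3*y)/3


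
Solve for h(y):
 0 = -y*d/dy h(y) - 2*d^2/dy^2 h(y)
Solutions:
 h(y) = C1 + C2*erf(y/2)


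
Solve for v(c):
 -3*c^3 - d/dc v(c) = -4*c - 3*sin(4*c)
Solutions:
 v(c) = C1 - 3*c^4/4 + 2*c^2 - 3*cos(4*c)/4


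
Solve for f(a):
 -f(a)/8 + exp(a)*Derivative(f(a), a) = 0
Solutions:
 f(a) = C1*exp(-exp(-a)/8)


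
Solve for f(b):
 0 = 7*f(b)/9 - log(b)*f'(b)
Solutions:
 f(b) = C1*exp(7*li(b)/9)


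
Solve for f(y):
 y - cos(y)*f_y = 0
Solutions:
 f(y) = C1 + Integral(y/cos(y), y)


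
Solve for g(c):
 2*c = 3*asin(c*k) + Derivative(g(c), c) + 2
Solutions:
 g(c) = C1 + c^2 - 2*c - 3*Piecewise((c*asin(c*k) + sqrt(-c^2*k^2 + 1)/k, Ne(k, 0)), (0, True))


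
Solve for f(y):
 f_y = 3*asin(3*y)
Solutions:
 f(y) = C1 + 3*y*asin(3*y) + sqrt(1 - 9*y^2)


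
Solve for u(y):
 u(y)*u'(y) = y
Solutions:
 u(y) = -sqrt(C1 + y^2)
 u(y) = sqrt(C1 + y^2)


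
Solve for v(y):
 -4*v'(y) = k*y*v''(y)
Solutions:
 v(y) = C1 + y^(((re(k) - 4)*re(k) + im(k)^2)/(re(k)^2 + im(k)^2))*(C2*sin(4*log(y)*Abs(im(k))/(re(k)^2 + im(k)^2)) + C3*cos(4*log(y)*im(k)/(re(k)^2 + im(k)^2)))


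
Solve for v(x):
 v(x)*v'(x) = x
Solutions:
 v(x) = -sqrt(C1 + x^2)
 v(x) = sqrt(C1 + x^2)


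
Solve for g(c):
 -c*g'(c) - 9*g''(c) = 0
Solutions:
 g(c) = C1 + C2*erf(sqrt(2)*c/6)


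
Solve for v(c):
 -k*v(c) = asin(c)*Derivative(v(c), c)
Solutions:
 v(c) = C1*exp(-k*Integral(1/asin(c), c))


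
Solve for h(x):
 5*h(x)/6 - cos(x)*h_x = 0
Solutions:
 h(x) = C1*(sin(x) + 1)^(5/12)/(sin(x) - 1)^(5/12)


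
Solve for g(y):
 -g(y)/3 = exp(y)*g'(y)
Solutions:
 g(y) = C1*exp(exp(-y)/3)


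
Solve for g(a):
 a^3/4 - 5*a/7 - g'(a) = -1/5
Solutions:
 g(a) = C1 + a^4/16 - 5*a^2/14 + a/5


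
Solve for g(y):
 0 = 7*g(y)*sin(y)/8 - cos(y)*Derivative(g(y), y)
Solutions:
 g(y) = C1/cos(y)^(7/8)


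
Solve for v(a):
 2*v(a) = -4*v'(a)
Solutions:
 v(a) = C1*exp(-a/2)


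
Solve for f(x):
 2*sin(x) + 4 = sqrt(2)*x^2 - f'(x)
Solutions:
 f(x) = C1 + sqrt(2)*x^3/3 - 4*x + 2*cos(x)


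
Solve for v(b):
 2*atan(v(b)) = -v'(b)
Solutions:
 Integral(1/atan(_y), (_y, v(b))) = C1 - 2*b


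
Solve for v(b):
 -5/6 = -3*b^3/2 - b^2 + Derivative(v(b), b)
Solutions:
 v(b) = C1 + 3*b^4/8 + b^3/3 - 5*b/6


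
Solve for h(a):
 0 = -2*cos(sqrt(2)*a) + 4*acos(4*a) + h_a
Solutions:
 h(a) = C1 - 4*a*acos(4*a) + sqrt(1 - 16*a^2) + sqrt(2)*sin(sqrt(2)*a)


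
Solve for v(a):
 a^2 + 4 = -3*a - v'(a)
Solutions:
 v(a) = C1 - a^3/3 - 3*a^2/2 - 4*a


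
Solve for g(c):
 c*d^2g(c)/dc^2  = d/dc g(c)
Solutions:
 g(c) = C1 + C2*c^2


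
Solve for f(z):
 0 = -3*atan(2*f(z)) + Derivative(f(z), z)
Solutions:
 Integral(1/atan(2*_y), (_y, f(z))) = C1 + 3*z


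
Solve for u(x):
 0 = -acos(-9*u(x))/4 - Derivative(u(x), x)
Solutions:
 Integral(1/acos(-9*_y), (_y, u(x))) = C1 - x/4


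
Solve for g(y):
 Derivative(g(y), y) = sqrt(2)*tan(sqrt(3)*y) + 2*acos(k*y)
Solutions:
 g(y) = C1 + 2*Piecewise((y*acos(k*y) - sqrt(-k^2*y^2 + 1)/k, Ne(k, 0)), (pi*y/2, True)) - sqrt(6)*log(cos(sqrt(3)*y))/3


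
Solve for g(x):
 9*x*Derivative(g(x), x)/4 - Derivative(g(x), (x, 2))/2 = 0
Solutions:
 g(x) = C1 + C2*erfi(3*x/2)


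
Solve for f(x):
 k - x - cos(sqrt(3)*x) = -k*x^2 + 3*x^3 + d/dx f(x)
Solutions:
 f(x) = C1 + k*x^3/3 + k*x - 3*x^4/4 - x^2/2 - sqrt(3)*sin(sqrt(3)*x)/3


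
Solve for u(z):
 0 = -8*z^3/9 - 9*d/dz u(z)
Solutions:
 u(z) = C1 - 2*z^4/81


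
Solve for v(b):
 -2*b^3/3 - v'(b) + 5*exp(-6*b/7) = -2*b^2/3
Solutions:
 v(b) = C1 - b^4/6 + 2*b^3/9 - 35*exp(-6*b/7)/6


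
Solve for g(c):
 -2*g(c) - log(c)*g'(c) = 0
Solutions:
 g(c) = C1*exp(-2*li(c))


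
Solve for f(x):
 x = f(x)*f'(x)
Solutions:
 f(x) = -sqrt(C1 + x^2)
 f(x) = sqrt(C1 + x^2)


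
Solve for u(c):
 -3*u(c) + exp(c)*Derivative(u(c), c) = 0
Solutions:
 u(c) = C1*exp(-3*exp(-c))


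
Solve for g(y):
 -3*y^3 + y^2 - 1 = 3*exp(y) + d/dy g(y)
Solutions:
 g(y) = C1 - 3*y^4/4 + y^3/3 - y - 3*exp(y)


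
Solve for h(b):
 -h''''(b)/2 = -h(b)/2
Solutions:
 h(b) = C1*exp(-b) + C2*exp(b) + C3*sin(b) + C4*cos(b)


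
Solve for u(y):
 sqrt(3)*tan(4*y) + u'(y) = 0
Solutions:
 u(y) = C1 + sqrt(3)*log(cos(4*y))/4


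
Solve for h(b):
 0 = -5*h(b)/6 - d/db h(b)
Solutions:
 h(b) = C1*exp(-5*b/6)


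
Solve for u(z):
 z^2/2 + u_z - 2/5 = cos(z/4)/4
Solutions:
 u(z) = C1 - z^3/6 + 2*z/5 + sin(z/4)


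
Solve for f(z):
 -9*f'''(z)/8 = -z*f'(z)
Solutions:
 f(z) = C1 + Integral(C2*airyai(2*3^(1/3)*z/3) + C3*airybi(2*3^(1/3)*z/3), z)
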